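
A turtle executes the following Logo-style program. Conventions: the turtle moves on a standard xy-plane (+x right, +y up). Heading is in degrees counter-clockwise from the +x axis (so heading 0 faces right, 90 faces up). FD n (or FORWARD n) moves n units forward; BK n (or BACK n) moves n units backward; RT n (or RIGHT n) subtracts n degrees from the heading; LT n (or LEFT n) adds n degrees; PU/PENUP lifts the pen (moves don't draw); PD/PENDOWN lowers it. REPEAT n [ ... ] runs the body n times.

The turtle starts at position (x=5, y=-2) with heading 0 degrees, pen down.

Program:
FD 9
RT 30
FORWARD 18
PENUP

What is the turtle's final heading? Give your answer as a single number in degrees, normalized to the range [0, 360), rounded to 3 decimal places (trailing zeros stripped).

Executing turtle program step by step:
Start: pos=(5,-2), heading=0, pen down
FD 9: (5,-2) -> (14,-2) [heading=0, draw]
RT 30: heading 0 -> 330
FD 18: (14,-2) -> (29.588,-11) [heading=330, draw]
PU: pen up
Final: pos=(29.588,-11), heading=330, 2 segment(s) drawn

Answer: 330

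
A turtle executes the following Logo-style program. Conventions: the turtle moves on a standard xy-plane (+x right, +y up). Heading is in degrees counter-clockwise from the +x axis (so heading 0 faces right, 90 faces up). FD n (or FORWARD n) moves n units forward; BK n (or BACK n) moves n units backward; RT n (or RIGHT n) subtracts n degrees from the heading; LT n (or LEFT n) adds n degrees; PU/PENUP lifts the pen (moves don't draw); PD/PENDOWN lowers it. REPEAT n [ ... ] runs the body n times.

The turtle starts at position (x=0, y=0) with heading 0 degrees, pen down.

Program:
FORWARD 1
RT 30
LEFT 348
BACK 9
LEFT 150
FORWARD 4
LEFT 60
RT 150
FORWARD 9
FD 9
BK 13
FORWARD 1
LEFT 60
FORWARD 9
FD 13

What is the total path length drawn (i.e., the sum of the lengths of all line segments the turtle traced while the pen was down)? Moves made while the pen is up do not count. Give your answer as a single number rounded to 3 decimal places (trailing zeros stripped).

Executing turtle program step by step:
Start: pos=(0,0), heading=0, pen down
FD 1: (0,0) -> (1,0) [heading=0, draw]
RT 30: heading 0 -> 330
LT 348: heading 330 -> 318
BK 9: (1,0) -> (-5.688,6.022) [heading=318, draw]
LT 150: heading 318 -> 108
FD 4: (-5.688,6.022) -> (-6.924,9.826) [heading=108, draw]
LT 60: heading 108 -> 168
RT 150: heading 168 -> 18
FD 9: (-6.924,9.826) -> (1.635,12.608) [heading=18, draw]
FD 9: (1.635,12.608) -> (10.195,15.389) [heading=18, draw]
BK 13: (10.195,15.389) -> (-2.169,11.371) [heading=18, draw]
FD 1: (-2.169,11.371) -> (-1.218,11.681) [heading=18, draw]
LT 60: heading 18 -> 78
FD 9: (-1.218,11.681) -> (0.653,20.484) [heading=78, draw]
FD 13: (0.653,20.484) -> (3.356,33.2) [heading=78, draw]
Final: pos=(3.356,33.2), heading=78, 9 segment(s) drawn

Segment lengths:
  seg 1: (0,0) -> (1,0), length = 1
  seg 2: (1,0) -> (-5.688,6.022), length = 9
  seg 3: (-5.688,6.022) -> (-6.924,9.826), length = 4
  seg 4: (-6.924,9.826) -> (1.635,12.608), length = 9
  seg 5: (1.635,12.608) -> (10.195,15.389), length = 9
  seg 6: (10.195,15.389) -> (-2.169,11.371), length = 13
  seg 7: (-2.169,11.371) -> (-1.218,11.681), length = 1
  seg 8: (-1.218,11.681) -> (0.653,20.484), length = 9
  seg 9: (0.653,20.484) -> (3.356,33.2), length = 13
Total = 68

Answer: 68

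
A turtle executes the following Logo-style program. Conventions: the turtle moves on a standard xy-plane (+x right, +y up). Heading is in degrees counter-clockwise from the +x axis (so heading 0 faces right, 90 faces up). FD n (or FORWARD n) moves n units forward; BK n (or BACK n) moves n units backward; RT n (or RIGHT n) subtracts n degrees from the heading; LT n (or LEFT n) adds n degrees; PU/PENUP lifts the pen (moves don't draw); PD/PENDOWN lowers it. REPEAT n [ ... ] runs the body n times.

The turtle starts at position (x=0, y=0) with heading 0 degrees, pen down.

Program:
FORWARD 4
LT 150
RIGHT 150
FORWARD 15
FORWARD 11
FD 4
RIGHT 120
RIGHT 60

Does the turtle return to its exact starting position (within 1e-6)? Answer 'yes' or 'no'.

Executing turtle program step by step:
Start: pos=(0,0), heading=0, pen down
FD 4: (0,0) -> (4,0) [heading=0, draw]
LT 150: heading 0 -> 150
RT 150: heading 150 -> 0
FD 15: (4,0) -> (19,0) [heading=0, draw]
FD 11: (19,0) -> (30,0) [heading=0, draw]
FD 4: (30,0) -> (34,0) [heading=0, draw]
RT 120: heading 0 -> 240
RT 60: heading 240 -> 180
Final: pos=(34,0), heading=180, 4 segment(s) drawn

Start position: (0, 0)
Final position: (34, 0)
Distance = 34; >= 1e-6 -> NOT closed

Answer: no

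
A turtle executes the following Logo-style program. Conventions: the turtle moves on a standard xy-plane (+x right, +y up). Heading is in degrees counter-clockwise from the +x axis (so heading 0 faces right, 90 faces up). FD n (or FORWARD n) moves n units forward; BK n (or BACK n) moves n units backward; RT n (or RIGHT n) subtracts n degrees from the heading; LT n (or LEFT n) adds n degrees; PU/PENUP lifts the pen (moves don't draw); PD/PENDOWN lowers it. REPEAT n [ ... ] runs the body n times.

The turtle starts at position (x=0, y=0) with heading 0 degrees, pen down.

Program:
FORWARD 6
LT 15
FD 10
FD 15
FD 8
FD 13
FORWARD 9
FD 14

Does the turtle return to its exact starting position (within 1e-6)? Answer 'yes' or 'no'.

Answer: no

Derivation:
Executing turtle program step by step:
Start: pos=(0,0), heading=0, pen down
FD 6: (0,0) -> (6,0) [heading=0, draw]
LT 15: heading 0 -> 15
FD 10: (6,0) -> (15.659,2.588) [heading=15, draw]
FD 15: (15.659,2.588) -> (30.148,6.47) [heading=15, draw]
FD 8: (30.148,6.47) -> (37.876,8.541) [heading=15, draw]
FD 13: (37.876,8.541) -> (50.433,11.906) [heading=15, draw]
FD 9: (50.433,11.906) -> (59.126,14.235) [heading=15, draw]
FD 14: (59.126,14.235) -> (72.649,17.859) [heading=15, draw]
Final: pos=(72.649,17.859), heading=15, 7 segment(s) drawn

Start position: (0, 0)
Final position: (72.649, 17.859)
Distance = 74.812; >= 1e-6 -> NOT closed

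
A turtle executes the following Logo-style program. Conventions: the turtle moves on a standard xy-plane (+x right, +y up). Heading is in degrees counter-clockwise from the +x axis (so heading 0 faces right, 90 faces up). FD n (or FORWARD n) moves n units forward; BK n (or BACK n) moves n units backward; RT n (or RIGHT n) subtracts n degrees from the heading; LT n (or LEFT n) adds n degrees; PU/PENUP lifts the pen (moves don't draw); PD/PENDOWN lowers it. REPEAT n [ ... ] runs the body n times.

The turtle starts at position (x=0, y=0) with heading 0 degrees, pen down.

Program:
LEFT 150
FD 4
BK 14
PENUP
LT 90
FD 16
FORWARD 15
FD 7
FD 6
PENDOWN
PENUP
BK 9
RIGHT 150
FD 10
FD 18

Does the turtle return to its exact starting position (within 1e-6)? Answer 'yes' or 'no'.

Executing turtle program step by step:
Start: pos=(0,0), heading=0, pen down
LT 150: heading 0 -> 150
FD 4: (0,0) -> (-3.464,2) [heading=150, draw]
BK 14: (-3.464,2) -> (8.66,-5) [heading=150, draw]
PU: pen up
LT 90: heading 150 -> 240
FD 16: (8.66,-5) -> (0.66,-18.856) [heading=240, move]
FD 15: (0.66,-18.856) -> (-6.84,-31.847) [heading=240, move]
FD 7: (-6.84,-31.847) -> (-10.34,-37.909) [heading=240, move]
FD 6: (-10.34,-37.909) -> (-13.34,-43.105) [heading=240, move]
PD: pen down
PU: pen up
BK 9: (-13.34,-43.105) -> (-8.84,-35.311) [heading=240, move]
RT 150: heading 240 -> 90
FD 10: (-8.84,-35.311) -> (-8.84,-25.311) [heading=90, move]
FD 18: (-8.84,-25.311) -> (-8.84,-7.311) [heading=90, move]
Final: pos=(-8.84,-7.311), heading=90, 2 segment(s) drawn

Start position: (0, 0)
Final position: (-8.84, -7.311)
Distance = 11.471; >= 1e-6 -> NOT closed

Answer: no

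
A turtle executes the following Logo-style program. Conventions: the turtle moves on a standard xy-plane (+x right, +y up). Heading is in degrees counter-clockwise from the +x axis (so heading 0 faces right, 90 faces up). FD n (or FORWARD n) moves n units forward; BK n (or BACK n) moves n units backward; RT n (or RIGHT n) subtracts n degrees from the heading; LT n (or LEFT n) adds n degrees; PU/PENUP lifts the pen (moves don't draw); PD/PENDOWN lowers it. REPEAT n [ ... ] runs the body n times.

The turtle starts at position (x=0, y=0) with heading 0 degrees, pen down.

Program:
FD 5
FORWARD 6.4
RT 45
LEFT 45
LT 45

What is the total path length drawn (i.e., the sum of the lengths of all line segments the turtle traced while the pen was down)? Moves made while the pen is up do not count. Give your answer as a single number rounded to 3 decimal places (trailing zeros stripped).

Answer: 11.4

Derivation:
Executing turtle program step by step:
Start: pos=(0,0), heading=0, pen down
FD 5: (0,0) -> (5,0) [heading=0, draw]
FD 6.4: (5,0) -> (11.4,0) [heading=0, draw]
RT 45: heading 0 -> 315
LT 45: heading 315 -> 0
LT 45: heading 0 -> 45
Final: pos=(11.4,0), heading=45, 2 segment(s) drawn

Segment lengths:
  seg 1: (0,0) -> (5,0), length = 5
  seg 2: (5,0) -> (11.4,0), length = 6.4
Total = 11.4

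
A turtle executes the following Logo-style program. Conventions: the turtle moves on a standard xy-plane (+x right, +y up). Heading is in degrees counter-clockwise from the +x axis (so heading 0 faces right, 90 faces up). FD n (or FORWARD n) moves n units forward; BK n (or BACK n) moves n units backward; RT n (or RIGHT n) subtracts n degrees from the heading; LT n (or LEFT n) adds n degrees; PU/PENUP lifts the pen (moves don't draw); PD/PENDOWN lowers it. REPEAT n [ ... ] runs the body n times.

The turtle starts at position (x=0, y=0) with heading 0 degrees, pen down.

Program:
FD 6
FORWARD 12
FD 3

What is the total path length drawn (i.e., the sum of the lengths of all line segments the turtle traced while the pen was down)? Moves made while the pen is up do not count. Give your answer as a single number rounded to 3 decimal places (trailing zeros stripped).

Executing turtle program step by step:
Start: pos=(0,0), heading=0, pen down
FD 6: (0,0) -> (6,0) [heading=0, draw]
FD 12: (6,0) -> (18,0) [heading=0, draw]
FD 3: (18,0) -> (21,0) [heading=0, draw]
Final: pos=(21,0), heading=0, 3 segment(s) drawn

Segment lengths:
  seg 1: (0,0) -> (6,0), length = 6
  seg 2: (6,0) -> (18,0), length = 12
  seg 3: (18,0) -> (21,0), length = 3
Total = 21

Answer: 21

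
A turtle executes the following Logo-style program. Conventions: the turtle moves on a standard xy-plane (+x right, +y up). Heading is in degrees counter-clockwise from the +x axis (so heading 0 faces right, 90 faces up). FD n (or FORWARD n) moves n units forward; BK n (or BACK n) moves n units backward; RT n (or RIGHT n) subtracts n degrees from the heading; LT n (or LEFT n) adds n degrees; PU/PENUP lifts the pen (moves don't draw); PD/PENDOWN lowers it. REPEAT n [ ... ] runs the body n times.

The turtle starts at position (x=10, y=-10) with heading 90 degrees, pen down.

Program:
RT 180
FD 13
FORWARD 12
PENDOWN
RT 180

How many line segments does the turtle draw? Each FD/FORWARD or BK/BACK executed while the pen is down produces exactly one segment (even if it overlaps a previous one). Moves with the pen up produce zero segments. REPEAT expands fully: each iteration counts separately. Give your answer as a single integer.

Executing turtle program step by step:
Start: pos=(10,-10), heading=90, pen down
RT 180: heading 90 -> 270
FD 13: (10,-10) -> (10,-23) [heading=270, draw]
FD 12: (10,-23) -> (10,-35) [heading=270, draw]
PD: pen down
RT 180: heading 270 -> 90
Final: pos=(10,-35), heading=90, 2 segment(s) drawn
Segments drawn: 2

Answer: 2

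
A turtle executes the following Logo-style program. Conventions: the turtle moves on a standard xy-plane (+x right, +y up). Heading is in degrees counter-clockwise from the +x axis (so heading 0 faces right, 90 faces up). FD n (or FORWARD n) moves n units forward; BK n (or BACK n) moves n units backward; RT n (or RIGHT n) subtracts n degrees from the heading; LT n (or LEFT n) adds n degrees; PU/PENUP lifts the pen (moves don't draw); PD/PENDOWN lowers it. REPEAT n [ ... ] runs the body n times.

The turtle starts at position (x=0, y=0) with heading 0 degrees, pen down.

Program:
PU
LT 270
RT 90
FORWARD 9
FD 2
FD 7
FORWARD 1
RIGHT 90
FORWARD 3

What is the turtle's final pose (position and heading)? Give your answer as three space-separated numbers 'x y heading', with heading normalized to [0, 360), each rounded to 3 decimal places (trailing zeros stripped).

Answer: -19 3 90

Derivation:
Executing turtle program step by step:
Start: pos=(0,0), heading=0, pen down
PU: pen up
LT 270: heading 0 -> 270
RT 90: heading 270 -> 180
FD 9: (0,0) -> (-9,0) [heading=180, move]
FD 2: (-9,0) -> (-11,0) [heading=180, move]
FD 7: (-11,0) -> (-18,0) [heading=180, move]
FD 1: (-18,0) -> (-19,0) [heading=180, move]
RT 90: heading 180 -> 90
FD 3: (-19,0) -> (-19,3) [heading=90, move]
Final: pos=(-19,3), heading=90, 0 segment(s) drawn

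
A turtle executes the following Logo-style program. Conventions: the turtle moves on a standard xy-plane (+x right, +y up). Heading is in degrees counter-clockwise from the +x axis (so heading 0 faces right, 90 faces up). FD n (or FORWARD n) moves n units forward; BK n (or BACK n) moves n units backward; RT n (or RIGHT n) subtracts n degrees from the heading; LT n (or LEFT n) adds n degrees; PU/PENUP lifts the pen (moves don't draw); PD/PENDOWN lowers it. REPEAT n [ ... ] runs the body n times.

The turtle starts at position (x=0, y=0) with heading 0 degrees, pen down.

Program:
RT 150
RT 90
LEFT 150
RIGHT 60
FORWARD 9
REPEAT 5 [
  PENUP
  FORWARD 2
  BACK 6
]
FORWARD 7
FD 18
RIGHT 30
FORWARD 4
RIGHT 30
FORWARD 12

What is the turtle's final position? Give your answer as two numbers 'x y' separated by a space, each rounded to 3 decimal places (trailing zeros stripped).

Answer: -26.517 -1

Derivation:
Executing turtle program step by step:
Start: pos=(0,0), heading=0, pen down
RT 150: heading 0 -> 210
RT 90: heading 210 -> 120
LT 150: heading 120 -> 270
RT 60: heading 270 -> 210
FD 9: (0,0) -> (-7.794,-4.5) [heading=210, draw]
REPEAT 5 [
  -- iteration 1/5 --
  PU: pen up
  FD 2: (-7.794,-4.5) -> (-9.526,-5.5) [heading=210, move]
  BK 6: (-9.526,-5.5) -> (-4.33,-2.5) [heading=210, move]
  -- iteration 2/5 --
  PU: pen up
  FD 2: (-4.33,-2.5) -> (-6.062,-3.5) [heading=210, move]
  BK 6: (-6.062,-3.5) -> (-0.866,-0.5) [heading=210, move]
  -- iteration 3/5 --
  PU: pen up
  FD 2: (-0.866,-0.5) -> (-2.598,-1.5) [heading=210, move]
  BK 6: (-2.598,-1.5) -> (2.598,1.5) [heading=210, move]
  -- iteration 4/5 --
  PU: pen up
  FD 2: (2.598,1.5) -> (0.866,0.5) [heading=210, move]
  BK 6: (0.866,0.5) -> (6.062,3.5) [heading=210, move]
  -- iteration 5/5 --
  PU: pen up
  FD 2: (6.062,3.5) -> (4.33,2.5) [heading=210, move]
  BK 6: (4.33,2.5) -> (9.526,5.5) [heading=210, move]
]
FD 7: (9.526,5.5) -> (3.464,2) [heading=210, move]
FD 18: (3.464,2) -> (-12.124,-7) [heading=210, move]
RT 30: heading 210 -> 180
FD 4: (-12.124,-7) -> (-16.124,-7) [heading=180, move]
RT 30: heading 180 -> 150
FD 12: (-16.124,-7) -> (-26.517,-1) [heading=150, move]
Final: pos=(-26.517,-1), heading=150, 1 segment(s) drawn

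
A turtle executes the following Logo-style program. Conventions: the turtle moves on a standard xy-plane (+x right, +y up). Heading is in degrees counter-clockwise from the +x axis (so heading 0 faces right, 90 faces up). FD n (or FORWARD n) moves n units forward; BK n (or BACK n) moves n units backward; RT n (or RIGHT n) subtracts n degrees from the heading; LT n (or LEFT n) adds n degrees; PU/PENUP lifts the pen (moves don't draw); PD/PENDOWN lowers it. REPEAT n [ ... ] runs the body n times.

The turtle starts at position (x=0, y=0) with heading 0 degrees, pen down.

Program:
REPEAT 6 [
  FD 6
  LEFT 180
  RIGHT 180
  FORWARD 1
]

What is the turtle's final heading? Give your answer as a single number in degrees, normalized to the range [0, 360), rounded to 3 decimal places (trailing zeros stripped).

Answer: 0

Derivation:
Executing turtle program step by step:
Start: pos=(0,0), heading=0, pen down
REPEAT 6 [
  -- iteration 1/6 --
  FD 6: (0,0) -> (6,0) [heading=0, draw]
  LT 180: heading 0 -> 180
  RT 180: heading 180 -> 0
  FD 1: (6,0) -> (7,0) [heading=0, draw]
  -- iteration 2/6 --
  FD 6: (7,0) -> (13,0) [heading=0, draw]
  LT 180: heading 0 -> 180
  RT 180: heading 180 -> 0
  FD 1: (13,0) -> (14,0) [heading=0, draw]
  -- iteration 3/6 --
  FD 6: (14,0) -> (20,0) [heading=0, draw]
  LT 180: heading 0 -> 180
  RT 180: heading 180 -> 0
  FD 1: (20,0) -> (21,0) [heading=0, draw]
  -- iteration 4/6 --
  FD 6: (21,0) -> (27,0) [heading=0, draw]
  LT 180: heading 0 -> 180
  RT 180: heading 180 -> 0
  FD 1: (27,0) -> (28,0) [heading=0, draw]
  -- iteration 5/6 --
  FD 6: (28,0) -> (34,0) [heading=0, draw]
  LT 180: heading 0 -> 180
  RT 180: heading 180 -> 0
  FD 1: (34,0) -> (35,0) [heading=0, draw]
  -- iteration 6/6 --
  FD 6: (35,0) -> (41,0) [heading=0, draw]
  LT 180: heading 0 -> 180
  RT 180: heading 180 -> 0
  FD 1: (41,0) -> (42,0) [heading=0, draw]
]
Final: pos=(42,0), heading=0, 12 segment(s) drawn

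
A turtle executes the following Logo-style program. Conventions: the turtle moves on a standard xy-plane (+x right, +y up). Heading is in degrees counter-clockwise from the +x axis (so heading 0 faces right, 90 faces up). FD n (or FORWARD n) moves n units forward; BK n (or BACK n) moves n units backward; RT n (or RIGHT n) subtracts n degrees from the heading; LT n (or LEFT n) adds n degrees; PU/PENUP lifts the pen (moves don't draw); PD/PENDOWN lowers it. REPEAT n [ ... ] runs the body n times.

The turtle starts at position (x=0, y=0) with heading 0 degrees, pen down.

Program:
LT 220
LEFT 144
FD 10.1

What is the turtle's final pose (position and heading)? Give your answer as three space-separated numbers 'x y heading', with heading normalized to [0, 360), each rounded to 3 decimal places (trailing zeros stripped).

Answer: 10.075 0.705 4

Derivation:
Executing turtle program step by step:
Start: pos=(0,0), heading=0, pen down
LT 220: heading 0 -> 220
LT 144: heading 220 -> 4
FD 10.1: (0,0) -> (10.075,0.705) [heading=4, draw]
Final: pos=(10.075,0.705), heading=4, 1 segment(s) drawn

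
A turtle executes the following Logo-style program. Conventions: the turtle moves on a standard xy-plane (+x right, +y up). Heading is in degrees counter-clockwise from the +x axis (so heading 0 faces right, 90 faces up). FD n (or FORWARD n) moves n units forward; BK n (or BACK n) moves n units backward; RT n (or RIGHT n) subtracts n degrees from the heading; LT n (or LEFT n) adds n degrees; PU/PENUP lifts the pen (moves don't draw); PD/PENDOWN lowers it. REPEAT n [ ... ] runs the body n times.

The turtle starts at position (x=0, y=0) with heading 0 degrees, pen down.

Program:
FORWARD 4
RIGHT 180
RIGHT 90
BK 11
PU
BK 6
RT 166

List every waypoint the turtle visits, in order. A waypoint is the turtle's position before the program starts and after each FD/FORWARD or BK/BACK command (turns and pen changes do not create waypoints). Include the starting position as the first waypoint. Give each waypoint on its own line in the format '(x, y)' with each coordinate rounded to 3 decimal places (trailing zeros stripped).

Answer: (0, 0)
(4, 0)
(4, -11)
(4, -17)

Derivation:
Executing turtle program step by step:
Start: pos=(0,0), heading=0, pen down
FD 4: (0,0) -> (4,0) [heading=0, draw]
RT 180: heading 0 -> 180
RT 90: heading 180 -> 90
BK 11: (4,0) -> (4,-11) [heading=90, draw]
PU: pen up
BK 6: (4,-11) -> (4,-17) [heading=90, move]
RT 166: heading 90 -> 284
Final: pos=(4,-17), heading=284, 2 segment(s) drawn
Waypoints (4 total):
(0, 0)
(4, 0)
(4, -11)
(4, -17)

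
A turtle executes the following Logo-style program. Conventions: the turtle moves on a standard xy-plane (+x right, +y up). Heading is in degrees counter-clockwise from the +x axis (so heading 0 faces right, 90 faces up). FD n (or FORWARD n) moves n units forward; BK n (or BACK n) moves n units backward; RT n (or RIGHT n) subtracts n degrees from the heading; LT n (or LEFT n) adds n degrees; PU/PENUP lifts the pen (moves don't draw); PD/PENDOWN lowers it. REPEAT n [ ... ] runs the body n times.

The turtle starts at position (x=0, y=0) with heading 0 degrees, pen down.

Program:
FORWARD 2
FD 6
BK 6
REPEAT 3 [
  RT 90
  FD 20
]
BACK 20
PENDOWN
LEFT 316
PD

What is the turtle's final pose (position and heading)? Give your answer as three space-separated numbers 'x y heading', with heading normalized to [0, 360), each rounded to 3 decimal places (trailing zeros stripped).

Answer: -18 -20 46

Derivation:
Executing turtle program step by step:
Start: pos=(0,0), heading=0, pen down
FD 2: (0,0) -> (2,0) [heading=0, draw]
FD 6: (2,0) -> (8,0) [heading=0, draw]
BK 6: (8,0) -> (2,0) [heading=0, draw]
REPEAT 3 [
  -- iteration 1/3 --
  RT 90: heading 0 -> 270
  FD 20: (2,0) -> (2,-20) [heading=270, draw]
  -- iteration 2/3 --
  RT 90: heading 270 -> 180
  FD 20: (2,-20) -> (-18,-20) [heading=180, draw]
  -- iteration 3/3 --
  RT 90: heading 180 -> 90
  FD 20: (-18,-20) -> (-18,0) [heading=90, draw]
]
BK 20: (-18,0) -> (-18,-20) [heading=90, draw]
PD: pen down
LT 316: heading 90 -> 46
PD: pen down
Final: pos=(-18,-20), heading=46, 7 segment(s) drawn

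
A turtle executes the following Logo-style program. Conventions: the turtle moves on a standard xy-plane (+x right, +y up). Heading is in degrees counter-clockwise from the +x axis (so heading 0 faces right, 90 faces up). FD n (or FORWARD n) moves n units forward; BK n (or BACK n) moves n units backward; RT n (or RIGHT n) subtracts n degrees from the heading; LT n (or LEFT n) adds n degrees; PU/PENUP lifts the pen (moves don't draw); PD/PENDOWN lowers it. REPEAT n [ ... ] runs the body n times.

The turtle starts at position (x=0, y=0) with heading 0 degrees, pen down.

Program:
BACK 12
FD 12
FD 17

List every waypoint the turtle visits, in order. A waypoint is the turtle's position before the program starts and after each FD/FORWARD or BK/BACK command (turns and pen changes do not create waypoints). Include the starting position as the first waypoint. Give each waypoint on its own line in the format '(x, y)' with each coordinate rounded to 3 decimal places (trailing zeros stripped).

Executing turtle program step by step:
Start: pos=(0,0), heading=0, pen down
BK 12: (0,0) -> (-12,0) [heading=0, draw]
FD 12: (-12,0) -> (0,0) [heading=0, draw]
FD 17: (0,0) -> (17,0) [heading=0, draw]
Final: pos=(17,0), heading=0, 3 segment(s) drawn
Waypoints (4 total):
(0, 0)
(-12, 0)
(0, 0)
(17, 0)

Answer: (0, 0)
(-12, 0)
(0, 0)
(17, 0)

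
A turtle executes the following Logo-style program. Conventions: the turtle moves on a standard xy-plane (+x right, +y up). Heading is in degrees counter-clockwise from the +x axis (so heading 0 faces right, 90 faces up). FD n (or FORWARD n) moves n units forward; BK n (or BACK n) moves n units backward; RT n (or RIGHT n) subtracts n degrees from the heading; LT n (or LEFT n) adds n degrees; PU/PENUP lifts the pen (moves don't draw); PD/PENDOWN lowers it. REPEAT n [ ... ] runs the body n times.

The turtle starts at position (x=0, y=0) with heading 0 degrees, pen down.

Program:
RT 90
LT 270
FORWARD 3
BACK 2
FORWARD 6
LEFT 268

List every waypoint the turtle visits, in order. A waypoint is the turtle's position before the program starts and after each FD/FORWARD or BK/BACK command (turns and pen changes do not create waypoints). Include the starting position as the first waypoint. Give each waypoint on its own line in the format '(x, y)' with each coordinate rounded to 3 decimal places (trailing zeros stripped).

Answer: (0, 0)
(-3, 0)
(-1, 0)
(-7, 0)

Derivation:
Executing turtle program step by step:
Start: pos=(0,0), heading=0, pen down
RT 90: heading 0 -> 270
LT 270: heading 270 -> 180
FD 3: (0,0) -> (-3,0) [heading=180, draw]
BK 2: (-3,0) -> (-1,0) [heading=180, draw]
FD 6: (-1,0) -> (-7,0) [heading=180, draw]
LT 268: heading 180 -> 88
Final: pos=(-7,0), heading=88, 3 segment(s) drawn
Waypoints (4 total):
(0, 0)
(-3, 0)
(-1, 0)
(-7, 0)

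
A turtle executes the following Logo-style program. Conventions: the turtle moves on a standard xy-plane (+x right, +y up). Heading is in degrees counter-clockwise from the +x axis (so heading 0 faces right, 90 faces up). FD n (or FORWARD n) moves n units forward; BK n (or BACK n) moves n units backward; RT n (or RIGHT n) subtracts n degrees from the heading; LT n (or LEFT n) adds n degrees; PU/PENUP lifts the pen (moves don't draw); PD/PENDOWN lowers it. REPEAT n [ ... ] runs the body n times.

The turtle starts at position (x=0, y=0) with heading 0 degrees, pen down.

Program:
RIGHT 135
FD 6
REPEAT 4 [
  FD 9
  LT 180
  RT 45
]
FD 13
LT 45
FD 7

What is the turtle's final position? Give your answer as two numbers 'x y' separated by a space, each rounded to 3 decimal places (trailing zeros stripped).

Answer: 1.222 2.95

Derivation:
Executing turtle program step by step:
Start: pos=(0,0), heading=0, pen down
RT 135: heading 0 -> 225
FD 6: (0,0) -> (-4.243,-4.243) [heading=225, draw]
REPEAT 4 [
  -- iteration 1/4 --
  FD 9: (-4.243,-4.243) -> (-10.607,-10.607) [heading=225, draw]
  LT 180: heading 225 -> 45
  RT 45: heading 45 -> 0
  -- iteration 2/4 --
  FD 9: (-10.607,-10.607) -> (-1.607,-10.607) [heading=0, draw]
  LT 180: heading 0 -> 180
  RT 45: heading 180 -> 135
  -- iteration 3/4 --
  FD 9: (-1.607,-10.607) -> (-7.971,-4.243) [heading=135, draw]
  LT 180: heading 135 -> 315
  RT 45: heading 315 -> 270
  -- iteration 4/4 --
  FD 9: (-7.971,-4.243) -> (-7.971,-13.243) [heading=270, draw]
  LT 180: heading 270 -> 90
  RT 45: heading 90 -> 45
]
FD 13: (-7.971,-13.243) -> (1.222,-4.05) [heading=45, draw]
LT 45: heading 45 -> 90
FD 7: (1.222,-4.05) -> (1.222,2.95) [heading=90, draw]
Final: pos=(1.222,2.95), heading=90, 7 segment(s) drawn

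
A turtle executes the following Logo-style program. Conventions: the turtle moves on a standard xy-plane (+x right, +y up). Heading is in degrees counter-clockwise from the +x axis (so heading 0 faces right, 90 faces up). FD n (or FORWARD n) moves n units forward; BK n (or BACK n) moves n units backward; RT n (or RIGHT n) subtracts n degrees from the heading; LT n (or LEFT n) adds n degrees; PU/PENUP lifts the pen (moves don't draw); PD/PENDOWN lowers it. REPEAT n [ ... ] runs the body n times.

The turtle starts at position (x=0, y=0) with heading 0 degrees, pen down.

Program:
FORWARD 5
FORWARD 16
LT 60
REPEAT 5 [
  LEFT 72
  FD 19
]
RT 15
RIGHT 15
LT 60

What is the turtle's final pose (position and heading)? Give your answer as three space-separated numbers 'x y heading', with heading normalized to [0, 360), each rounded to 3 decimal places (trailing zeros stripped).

Executing turtle program step by step:
Start: pos=(0,0), heading=0, pen down
FD 5: (0,0) -> (5,0) [heading=0, draw]
FD 16: (5,0) -> (21,0) [heading=0, draw]
LT 60: heading 0 -> 60
REPEAT 5 [
  -- iteration 1/5 --
  LT 72: heading 60 -> 132
  FD 19: (21,0) -> (8.287,14.12) [heading=132, draw]
  -- iteration 2/5 --
  LT 72: heading 132 -> 204
  FD 19: (8.287,14.12) -> (-9.071,6.392) [heading=204, draw]
  -- iteration 3/5 --
  LT 72: heading 204 -> 276
  FD 19: (-9.071,6.392) -> (-7.085,-12.504) [heading=276, draw]
  -- iteration 4/5 --
  LT 72: heading 276 -> 348
  FD 19: (-7.085,-12.504) -> (11.5,-16.454) [heading=348, draw]
  -- iteration 5/5 --
  LT 72: heading 348 -> 60
  FD 19: (11.5,-16.454) -> (21,0) [heading=60, draw]
]
RT 15: heading 60 -> 45
RT 15: heading 45 -> 30
LT 60: heading 30 -> 90
Final: pos=(21,0), heading=90, 7 segment(s) drawn

Answer: 21 0 90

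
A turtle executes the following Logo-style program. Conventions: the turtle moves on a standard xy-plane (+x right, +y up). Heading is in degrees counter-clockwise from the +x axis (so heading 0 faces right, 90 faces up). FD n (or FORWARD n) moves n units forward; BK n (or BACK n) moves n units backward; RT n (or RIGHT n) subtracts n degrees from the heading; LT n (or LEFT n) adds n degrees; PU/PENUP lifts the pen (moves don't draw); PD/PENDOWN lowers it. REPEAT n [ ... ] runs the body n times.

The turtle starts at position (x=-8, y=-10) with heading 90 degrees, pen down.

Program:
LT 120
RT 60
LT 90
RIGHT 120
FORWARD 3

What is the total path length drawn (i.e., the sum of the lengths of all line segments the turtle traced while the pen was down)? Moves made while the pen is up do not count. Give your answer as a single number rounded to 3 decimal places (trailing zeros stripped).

Executing turtle program step by step:
Start: pos=(-8,-10), heading=90, pen down
LT 120: heading 90 -> 210
RT 60: heading 210 -> 150
LT 90: heading 150 -> 240
RT 120: heading 240 -> 120
FD 3: (-8,-10) -> (-9.5,-7.402) [heading=120, draw]
Final: pos=(-9.5,-7.402), heading=120, 1 segment(s) drawn

Segment lengths:
  seg 1: (-8,-10) -> (-9.5,-7.402), length = 3
Total = 3

Answer: 3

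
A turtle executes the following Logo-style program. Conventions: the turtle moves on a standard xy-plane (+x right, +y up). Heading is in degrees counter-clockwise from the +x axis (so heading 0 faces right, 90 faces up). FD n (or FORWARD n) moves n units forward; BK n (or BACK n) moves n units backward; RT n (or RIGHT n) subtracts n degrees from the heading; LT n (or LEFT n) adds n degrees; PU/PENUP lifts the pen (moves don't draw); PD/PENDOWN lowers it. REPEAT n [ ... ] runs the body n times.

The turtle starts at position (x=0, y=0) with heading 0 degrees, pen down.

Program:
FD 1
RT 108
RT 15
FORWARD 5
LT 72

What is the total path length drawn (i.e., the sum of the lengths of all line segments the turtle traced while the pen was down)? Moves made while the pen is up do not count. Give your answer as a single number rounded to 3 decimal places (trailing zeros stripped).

Executing turtle program step by step:
Start: pos=(0,0), heading=0, pen down
FD 1: (0,0) -> (1,0) [heading=0, draw]
RT 108: heading 0 -> 252
RT 15: heading 252 -> 237
FD 5: (1,0) -> (-1.723,-4.193) [heading=237, draw]
LT 72: heading 237 -> 309
Final: pos=(-1.723,-4.193), heading=309, 2 segment(s) drawn

Segment lengths:
  seg 1: (0,0) -> (1,0), length = 1
  seg 2: (1,0) -> (-1.723,-4.193), length = 5
Total = 6

Answer: 6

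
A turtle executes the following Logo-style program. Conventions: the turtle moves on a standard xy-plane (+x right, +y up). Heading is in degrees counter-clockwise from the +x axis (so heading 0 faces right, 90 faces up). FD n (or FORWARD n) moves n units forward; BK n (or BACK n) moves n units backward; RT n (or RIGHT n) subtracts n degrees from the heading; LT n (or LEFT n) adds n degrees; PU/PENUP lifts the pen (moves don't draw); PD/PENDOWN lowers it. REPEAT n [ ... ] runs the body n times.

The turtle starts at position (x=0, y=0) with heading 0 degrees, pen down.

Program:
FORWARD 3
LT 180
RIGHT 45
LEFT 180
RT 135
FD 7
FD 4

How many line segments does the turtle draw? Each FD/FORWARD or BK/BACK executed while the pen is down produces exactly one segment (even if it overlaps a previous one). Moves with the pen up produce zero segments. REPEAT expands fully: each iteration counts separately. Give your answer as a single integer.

Answer: 3

Derivation:
Executing turtle program step by step:
Start: pos=(0,0), heading=0, pen down
FD 3: (0,0) -> (3,0) [heading=0, draw]
LT 180: heading 0 -> 180
RT 45: heading 180 -> 135
LT 180: heading 135 -> 315
RT 135: heading 315 -> 180
FD 7: (3,0) -> (-4,0) [heading=180, draw]
FD 4: (-4,0) -> (-8,0) [heading=180, draw]
Final: pos=(-8,0), heading=180, 3 segment(s) drawn
Segments drawn: 3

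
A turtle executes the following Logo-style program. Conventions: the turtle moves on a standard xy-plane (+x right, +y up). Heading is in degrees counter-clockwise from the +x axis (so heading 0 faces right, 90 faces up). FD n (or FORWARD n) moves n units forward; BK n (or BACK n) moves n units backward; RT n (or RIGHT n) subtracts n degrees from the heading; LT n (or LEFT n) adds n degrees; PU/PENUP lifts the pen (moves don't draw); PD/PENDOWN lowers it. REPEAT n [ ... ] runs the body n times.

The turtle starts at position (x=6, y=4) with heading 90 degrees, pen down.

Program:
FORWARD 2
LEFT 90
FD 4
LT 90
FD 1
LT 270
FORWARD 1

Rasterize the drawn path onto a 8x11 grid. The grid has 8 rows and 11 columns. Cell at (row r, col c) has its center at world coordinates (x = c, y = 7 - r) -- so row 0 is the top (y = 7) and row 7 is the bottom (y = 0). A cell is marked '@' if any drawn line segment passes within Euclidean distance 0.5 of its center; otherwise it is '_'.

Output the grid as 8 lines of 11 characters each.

Segment 0: (6,4) -> (6,6)
Segment 1: (6,6) -> (2,6)
Segment 2: (2,6) -> (2,5)
Segment 3: (2,5) -> (1,5)

Answer: ___________
__@@@@@____
_@@___@____
______@____
___________
___________
___________
___________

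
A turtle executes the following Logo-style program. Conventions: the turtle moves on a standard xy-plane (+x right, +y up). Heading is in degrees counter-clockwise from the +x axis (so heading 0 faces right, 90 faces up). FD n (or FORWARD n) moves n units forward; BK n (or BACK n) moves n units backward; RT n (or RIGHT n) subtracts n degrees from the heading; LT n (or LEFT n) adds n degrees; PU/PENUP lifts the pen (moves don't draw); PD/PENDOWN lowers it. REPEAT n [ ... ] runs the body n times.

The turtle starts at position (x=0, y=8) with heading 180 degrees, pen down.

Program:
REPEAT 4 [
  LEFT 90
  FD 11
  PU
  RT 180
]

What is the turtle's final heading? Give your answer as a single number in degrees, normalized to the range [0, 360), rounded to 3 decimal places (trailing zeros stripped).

Executing turtle program step by step:
Start: pos=(0,8), heading=180, pen down
REPEAT 4 [
  -- iteration 1/4 --
  LT 90: heading 180 -> 270
  FD 11: (0,8) -> (0,-3) [heading=270, draw]
  PU: pen up
  RT 180: heading 270 -> 90
  -- iteration 2/4 --
  LT 90: heading 90 -> 180
  FD 11: (0,-3) -> (-11,-3) [heading=180, move]
  PU: pen up
  RT 180: heading 180 -> 0
  -- iteration 3/4 --
  LT 90: heading 0 -> 90
  FD 11: (-11,-3) -> (-11,8) [heading=90, move]
  PU: pen up
  RT 180: heading 90 -> 270
  -- iteration 4/4 --
  LT 90: heading 270 -> 0
  FD 11: (-11,8) -> (0,8) [heading=0, move]
  PU: pen up
  RT 180: heading 0 -> 180
]
Final: pos=(0,8), heading=180, 1 segment(s) drawn

Answer: 180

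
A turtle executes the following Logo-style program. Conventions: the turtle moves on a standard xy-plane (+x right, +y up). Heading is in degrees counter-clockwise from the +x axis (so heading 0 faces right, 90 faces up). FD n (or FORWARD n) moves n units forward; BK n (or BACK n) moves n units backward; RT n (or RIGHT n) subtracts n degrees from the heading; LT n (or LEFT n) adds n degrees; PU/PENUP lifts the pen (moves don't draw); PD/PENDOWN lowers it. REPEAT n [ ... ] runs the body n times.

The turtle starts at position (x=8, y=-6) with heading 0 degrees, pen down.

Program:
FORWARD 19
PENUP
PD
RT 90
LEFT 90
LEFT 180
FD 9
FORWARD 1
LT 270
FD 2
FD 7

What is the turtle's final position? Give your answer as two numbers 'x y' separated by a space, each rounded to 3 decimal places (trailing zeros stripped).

Executing turtle program step by step:
Start: pos=(8,-6), heading=0, pen down
FD 19: (8,-6) -> (27,-6) [heading=0, draw]
PU: pen up
PD: pen down
RT 90: heading 0 -> 270
LT 90: heading 270 -> 0
LT 180: heading 0 -> 180
FD 9: (27,-6) -> (18,-6) [heading=180, draw]
FD 1: (18,-6) -> (17,-6) [heading=180, draw]
LT 270: heading 180 -> 90
FD 2: (17,-6) -> (17,-4) [heading=90, draw]
FD 7: (17,-4) -> (17,3) [heading=90, draw]
Final: pos=(17,3), heading=90, 5 segment(s) drawn

Answer: 17 3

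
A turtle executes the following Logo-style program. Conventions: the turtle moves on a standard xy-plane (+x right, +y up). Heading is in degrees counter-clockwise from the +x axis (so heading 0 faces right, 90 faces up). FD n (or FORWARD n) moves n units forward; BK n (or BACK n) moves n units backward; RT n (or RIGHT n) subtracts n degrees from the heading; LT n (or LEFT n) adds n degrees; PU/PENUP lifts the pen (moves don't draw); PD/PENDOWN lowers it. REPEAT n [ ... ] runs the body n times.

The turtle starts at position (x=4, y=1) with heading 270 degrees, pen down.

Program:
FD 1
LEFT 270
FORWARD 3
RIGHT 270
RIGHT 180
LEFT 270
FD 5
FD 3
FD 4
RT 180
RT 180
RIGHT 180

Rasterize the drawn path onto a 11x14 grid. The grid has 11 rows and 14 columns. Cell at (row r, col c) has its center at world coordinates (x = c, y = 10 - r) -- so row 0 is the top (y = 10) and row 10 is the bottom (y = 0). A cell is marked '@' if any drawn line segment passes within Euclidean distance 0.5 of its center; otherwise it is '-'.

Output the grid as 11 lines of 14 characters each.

Segment 0: (4,1) -> (4,0)
Segment 1: (4,0) -> (1,0)
Segment 2: (1,0) -> (6,-0)
Segment 3: (6,-0) -> (9,-0)
Segment 4: (9,-0) -> (13,-0)

Answer: --------------
--------------
--------------
--------------
--------------
--------------
--------------
--------------
--------------
----@---------
-@@@@@@@@@@@@@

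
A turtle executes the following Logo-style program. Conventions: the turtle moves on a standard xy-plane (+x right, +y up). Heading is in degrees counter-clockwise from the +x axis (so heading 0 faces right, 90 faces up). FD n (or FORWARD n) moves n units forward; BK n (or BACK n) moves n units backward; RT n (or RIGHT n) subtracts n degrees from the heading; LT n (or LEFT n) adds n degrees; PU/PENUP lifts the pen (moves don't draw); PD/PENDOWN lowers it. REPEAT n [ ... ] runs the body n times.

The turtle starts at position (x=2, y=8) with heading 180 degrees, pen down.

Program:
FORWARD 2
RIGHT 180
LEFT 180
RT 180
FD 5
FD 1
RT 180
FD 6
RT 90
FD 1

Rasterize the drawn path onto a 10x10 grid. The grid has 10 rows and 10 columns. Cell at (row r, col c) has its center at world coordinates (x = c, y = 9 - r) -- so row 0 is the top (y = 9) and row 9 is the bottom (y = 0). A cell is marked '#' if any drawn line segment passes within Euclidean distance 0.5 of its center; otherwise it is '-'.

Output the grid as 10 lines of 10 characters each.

Answer: #---------
#######---
----------
----------
----------
----------
----------
----------
----------
----------

Derivation:
Segment 0: (2,8) -> (0,8)
Segment 1: (0,8) -> (5,8)
Segment 2: (5,8) -> (6,8)
Segment 3: (6,8) -> (0,8)
Segment 4: (0,8) -> (-0,9)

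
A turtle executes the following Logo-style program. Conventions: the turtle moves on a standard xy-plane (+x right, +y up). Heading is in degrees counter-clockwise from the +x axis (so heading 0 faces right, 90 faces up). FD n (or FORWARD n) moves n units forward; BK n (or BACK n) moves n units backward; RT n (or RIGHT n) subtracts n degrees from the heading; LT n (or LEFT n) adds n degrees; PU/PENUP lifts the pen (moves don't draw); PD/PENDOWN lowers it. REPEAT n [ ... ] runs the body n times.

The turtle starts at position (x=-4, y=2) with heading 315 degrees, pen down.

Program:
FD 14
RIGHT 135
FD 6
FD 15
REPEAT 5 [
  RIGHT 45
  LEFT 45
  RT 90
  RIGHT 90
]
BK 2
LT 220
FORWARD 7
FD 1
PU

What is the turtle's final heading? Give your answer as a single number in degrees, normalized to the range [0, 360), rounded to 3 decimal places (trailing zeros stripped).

Answer: 220

Derivation:
Executing turtle program step by step:
Start: pos=(-4,2), heading=315, pen down
FD 14: (-4,2) -> (5.899,-7.899) [heading=315, draw]
RT 135: heading 315 -> 180
FD 6: (5.899,-7.899) -> (-0.101,-7.899) [heading=180, draw]
FD 15: (-0.101,-7.899) -> (-15.101,-7.899) [heading=180, draw]
REPEAT 5 [
  -- iteration 1/5 --
  RT 45: heading 180 -> 135
  LT 45: heading 135 -> 180
  RT 90: heading 180 -> 90
  RT 90: heading 90 -> 0
  -- iteration 2/5 --
  RT 45: heading 0 -> 315
  LT 45: heading 315 -> 0
  RT 90: heading 0 -> 270
  RT 90: heading 270 -> 180
  -- iteration 3/5 --
  RT 45: heading 180 -> 135
  LT 45: heading 135 -> 180
  RT 90: heading 180 -> 90
  RT 90: heading 90 -> 0
  -- iteration 4/5 --
  RT 45: heading 0 -> 315
  LT 45: heading 315 -> 0
  RT 90: heading 0 -> 270
  RT 90: heading 270 -> 180
  -- iteration 5/5 --
  RT 45: heading 180 -> 135
  LT 45: heading 135 -> 180
  RT 90: heading 180 -> 90
  RT 90: heading 90 -> 0
]
BK 2: (-15.101,-7.899) -> (-17.101,-7.899) [heading=0, draw]
LT 220: heading 0 -> 220
FD 7: (-17.101,-7.899) -> (-22.463,-12.399) [heading=220, draw]
FD 1: (-22.463,-12.399) -> (-23.229,-13.042) [heading=220, draw]
PU: pen up
Final: pos=(-23.229,-13.042), heading=220, 6 segment(s) drawn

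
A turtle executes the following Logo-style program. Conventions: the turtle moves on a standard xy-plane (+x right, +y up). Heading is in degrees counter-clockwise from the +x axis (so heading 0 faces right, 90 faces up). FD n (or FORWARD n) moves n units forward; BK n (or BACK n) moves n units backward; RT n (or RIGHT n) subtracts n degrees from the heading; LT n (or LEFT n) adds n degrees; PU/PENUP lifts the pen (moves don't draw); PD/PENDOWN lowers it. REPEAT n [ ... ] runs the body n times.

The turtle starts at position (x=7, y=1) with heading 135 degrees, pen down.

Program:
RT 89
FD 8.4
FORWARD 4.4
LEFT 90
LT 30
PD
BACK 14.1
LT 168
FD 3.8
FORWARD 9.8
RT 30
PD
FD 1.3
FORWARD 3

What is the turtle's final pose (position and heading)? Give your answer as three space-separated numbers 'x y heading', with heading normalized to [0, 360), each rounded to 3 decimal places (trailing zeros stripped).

Executing turtle program step by step:
Start: pos=(7,1), heading=135, pen down
RT 89: heading 135 -> 46
FD 8.4: (7,1) -> (12.835,7.042) [heading=46, draw]
FD 4.4: (12.835,7.042) -> (15.892,10.208) [heading=46, draw]
LT 90: heading 46 -> 136
LT 30: heading 136 -> 166
PD: pen down
BK 14.1: (15.892,10.208) -> (29.573,6.796) [heading=166, draw]
LT 168: heading 166 -> 334
FD 3.8: (29.573,6.796) -> (32.988,5.131) [heading=334, draw]
FD 9.8: (32.988,5.131) -> (41.796,0.835) [heading=334, draw]
RT 30: heading 334 -> 304
PD: pen down
FD 1.3: (41.796,0.835) -> (42.523,-0.243) [heading=304, draw]
FD 3: (42.523,-0.243) -> (44.201,-2.73) [heading=304, draw]
Final: pos=(44.201,-2.73), heading=304, 7 segment(s) drawn

Answer: 44.201 -2.73 304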